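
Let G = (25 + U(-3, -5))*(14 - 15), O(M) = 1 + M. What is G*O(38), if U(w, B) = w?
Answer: -858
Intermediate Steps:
G = -22 (G = (25 - 3)*(14 - 15) = 22*(-1) = -22)
G*O(38) = -22*(1 + 38) = -22*39 = -858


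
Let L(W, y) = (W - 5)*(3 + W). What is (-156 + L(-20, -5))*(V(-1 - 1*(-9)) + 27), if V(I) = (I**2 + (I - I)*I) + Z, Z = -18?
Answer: 19637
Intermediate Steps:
L(W, y) = (-5 + W)*(3 + W)
V(I) = -18 + I**2 (V(I) = (I**2 + (I - I)*I) - 18 = (I**2 + 0*I) - 18 = (I**2 + 0) - 18 = I**2 - 18 = -18 + I**2)
(-156 + L(-20, -5))*(V(-1 - 1*(-9)) + 27) = (-156 + (-15 + (-20)**2 - 2*(-20)))*((-18 + (-1 - 1*(-9))**2) + 27) = (-156 + (-15 + 400 + 40))*((-18 + (-1 + 9)**2) + 27) = (-156 + 425)*((-18 + 8**2) + 27) = 269*((-18 + 64) + 27) = 269*(46 + 27) = 269*73 = 19637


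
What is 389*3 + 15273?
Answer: 16440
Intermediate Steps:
389*3 + 15273 = 1167 + 15273 = 16440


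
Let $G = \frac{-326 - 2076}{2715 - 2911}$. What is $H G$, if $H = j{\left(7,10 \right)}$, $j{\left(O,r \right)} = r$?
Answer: $\frac{6005}{49} \approx 122.55$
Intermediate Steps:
$H = 10$
$G = \frac{1201}{98}$ ($G = - \frac{2402}{-196} = \left(-2402\right) \left(- \frac{1}{196}\right) = \frac{1201}{98} \approx 12.255$)
$H G = 10 \cdot \frac{1201}{98} = \frac{6005}{49}$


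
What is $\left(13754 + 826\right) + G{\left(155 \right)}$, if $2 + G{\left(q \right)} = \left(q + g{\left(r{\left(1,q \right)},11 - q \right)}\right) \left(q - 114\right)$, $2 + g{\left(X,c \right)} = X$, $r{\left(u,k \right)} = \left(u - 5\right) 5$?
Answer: $20031$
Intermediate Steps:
$r{\left(u,k \right)} = -25 + 5 u$ ($r{\left(u,k \right)} = \left(-5 + u\right) 5 = -25 + 5 u$)
$g{\left(X,c \right)} = -2 + X$
$G{\left(q \right)} = -2 + \left(-114 + q\right) \left(-22 + q\right)$ ($G{\left(q \right)} = -2 + \left(q + \left(-2 + \left(-25 + 5 \cdot 1\right)\right)\right) \left(q - 114\right) = -2 + \left(q + \left(-2 + \left(-25 + 5\right)\right)\right) \left(-114 + q\right) = -2 + \left(q - 22\right) \left(-114 + q\right) = -2 + \left(-22 + q\right) \left(-114 + q\right) = -2 + \left(-114 + q\right) \left(-22 + q\right)$)
$\left(13754 + 826\right) + G{\left(155 \right)} = \left(13754 + 826\right) + \left(2506 + 155^{2} - 21080\right) = 14580 + \left(2506 + 24025 - 21080\right) = 14580 + 5451 = 20031$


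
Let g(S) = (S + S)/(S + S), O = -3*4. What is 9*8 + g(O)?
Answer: 73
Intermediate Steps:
O = -12
g(S) = 1 (g(S) = (2*S)/((2*S)) = (2*S)*(1/(2*S)) = 1)
9*8 + g(O) = 9*8 + 1 = 72 + 1 = 73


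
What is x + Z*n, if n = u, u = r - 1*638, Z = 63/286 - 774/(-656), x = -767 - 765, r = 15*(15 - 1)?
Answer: -24991243/11726 ≈ -2131.3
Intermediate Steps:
r = 210 (r = 15*14 = 210)
x = -1532
Z = 65673/46904 (Z = 63*(1/286) - 774*(-1/656) = 63/286 + 387/328 = 65673/46904 ≈ 1.4002)
u = -428 (u = 210 - 1*638 = 210 - 638 = -428)
n = -428
x + Z*n = -1532 + (65673/46904)*(-428) = -1532 - 7027011/11726 = -24991243/11726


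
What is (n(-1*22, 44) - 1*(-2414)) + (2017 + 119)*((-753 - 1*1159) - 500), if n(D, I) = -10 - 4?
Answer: -5149632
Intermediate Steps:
n(D, I) = -14
(n(-1*22, 44) - 1*(-2414)) + (2017 + 119)*((-753 - 1*1159) - 500) = (-14 - 1*(-2414)) + (2017 + 119)*((-753 - 1*1159) - 500) = (-14 + 2414) + 2136*((-753 - 1159) - 500) = 2400 + 2136*(-1912 - 500) = 2400 + 2136*(-2412) = 2400 - 5152032 = -5149632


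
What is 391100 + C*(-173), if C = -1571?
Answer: 662883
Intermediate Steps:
391100 + C*(-173) = 391100 - 1571*(-173) = 391100 + 271783 = 662883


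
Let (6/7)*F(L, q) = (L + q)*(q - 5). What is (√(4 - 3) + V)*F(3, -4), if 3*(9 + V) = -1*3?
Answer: -189/2 ≈ -94.500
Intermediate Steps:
F(L, q) = 7*(-5 + q)*(L + q)/6 (F(L, q) = 7*((L + q)*(q - 5))/6 = 7*((L + q)*(-5 + q))/6 = 7*((-5 + q)*(L + q))/6 = 7*(-5 + q)*(L + q)/6)
V = -10 (V = -9 + (-1*3)/3 = -9 + (⅓)*(-3) = -9 - 1 = -10)
(√(4 - 3) + V)*F(3, -4) = (√(4 - 3) - 10)*(-35/6*3 - 35/6*(-4) + (7/6)*(-4)² + (7/6)*3*(-4)) = (√1 - 10)*(-35/2 + 70/3 + (7/6)*16 - 14) = (1 - 10)*(-35/2 + 70/3 + 56/3 - 14) = -9*21/2 = -189/2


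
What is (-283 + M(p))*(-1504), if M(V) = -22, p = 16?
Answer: 458720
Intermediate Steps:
(-283 + M(p))*(-1504) = (-283 - 22)*(-1504) = -305*(-1504) = 458720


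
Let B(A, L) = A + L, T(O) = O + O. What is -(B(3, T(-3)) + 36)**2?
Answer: -1089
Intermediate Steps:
T(O) = 2*O
-(B(3, T(-3)) + 36)**2 = -((3 + 2*(-3)) + 36)**2 = -((3 - 6) + 36)**2 = -(-3 + 36)**2 = -1*33**2 = -1*1089 = -1089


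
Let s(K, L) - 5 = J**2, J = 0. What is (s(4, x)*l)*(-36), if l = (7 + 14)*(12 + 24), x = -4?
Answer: -136080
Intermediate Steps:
l = 756 (l = 21*36 = 756)
s(K, L) = 5 (s(K, L) = 5 + 0**2 = 5 + 0 = 5)
(s(4, x)*l)*(-36) = (5*756)*(-36) = 3780*(-36) = -136080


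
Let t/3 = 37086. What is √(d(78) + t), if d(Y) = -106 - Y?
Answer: √111074 ≈ 333.28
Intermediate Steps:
t = 111258 (t = 3*37086 = 111258)
√(d(78) + t) = √((-106 - 1*78) + 111258) = √((-106 - 78) + 111258) = √(-184 + 111258) = √111074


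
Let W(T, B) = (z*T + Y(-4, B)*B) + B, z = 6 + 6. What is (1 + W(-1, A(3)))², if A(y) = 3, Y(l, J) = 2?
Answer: 4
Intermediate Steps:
z = 12
W(T, B) = 3*B + 12*T (W(T, B) = (12*T + 2*B) + B = (2*B + 12*T) + B = 3*B + 12*T)
(1 + W(-1, A(3)))² = (1 + (3*3 + 12*(-1)))² = (1 + (9 - 12))² = (1 - 3)² = (-2)² = 4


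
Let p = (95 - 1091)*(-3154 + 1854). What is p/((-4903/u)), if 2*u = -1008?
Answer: 652579200/4903 ≈ 1.3310e+5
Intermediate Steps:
u = -504 (u = (½)*(-1008) = -504)
p = 1294800 (p = -996*(-1300) = 1294800)
p/((-4903/u)) = 1294800/((-4903/(-504))) = 1294800/((-4903*(-1/504))) = 1294800/(4903/504) = 1294800*(504/4903) = 652579200/4903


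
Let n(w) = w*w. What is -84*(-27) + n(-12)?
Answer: 2412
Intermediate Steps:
n(w) = w²
-84*(-27) + n(-12) = -84*(-27) + (-12)² = 2268 + 144 = 2412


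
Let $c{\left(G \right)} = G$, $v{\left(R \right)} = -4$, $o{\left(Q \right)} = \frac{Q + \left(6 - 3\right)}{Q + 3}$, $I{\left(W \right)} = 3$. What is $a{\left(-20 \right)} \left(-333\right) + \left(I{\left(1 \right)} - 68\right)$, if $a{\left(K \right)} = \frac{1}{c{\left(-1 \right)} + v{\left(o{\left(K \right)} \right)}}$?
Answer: $\frac{8}{5} \approx 1.6$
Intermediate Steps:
$o{\left(Q \right)} = 1$ ($o{\left(Q \right)} = \frac{Q + \left(6 - 3\right)}{3 + Q} = \frac{Q + 3}{3 + Q} = \frac{3 + Q}{3 + Q} = 1$)
$a{\left(K \right)} = - \frac{1}{5}$ ($a{\left(K \right)} = \frac{1}{-1 - 4} = \frac{1}{-5} = - \frac{1}{5}$)
$a{\left(-20 \right)} \left(-333\right) + \left(I{\left(1 \right)} - 68\right) = \left(- \frac{1}{5}\right) \left(-333\right) + \left(3 - 68\right) = \frac{333}{5} - 65 = \frac{8}{5}$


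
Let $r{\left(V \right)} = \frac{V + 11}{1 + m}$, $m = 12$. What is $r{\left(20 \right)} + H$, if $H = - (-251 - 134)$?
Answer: $\frac{5036}{13} \approx 387.38$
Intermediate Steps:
$r{\left(V \right)} = \frac{11}{13} + \frac{V}{13}$ ($r{\left(V \right)} = \frac{V + 11}{1 + 12} = \frac{11 + V}{13} = \left(11 + V\right) \frac{1}{13} = \frac{11}{13} + \frac{V}{13}$)
$H = 385$ ($H = - (-251 - 134) = \left(-1\right) \left(-385\right) = 385$)
$r{\left(20 \right)} + H = \left(\frac{11}{13} + \frac{1}{13} \cdot 20\right) + 385 = \left(\frac{11}{13} + \frac{20}{13}\right) + 385 = \frac{31}{13} + 385 = \frac{5036}{13}$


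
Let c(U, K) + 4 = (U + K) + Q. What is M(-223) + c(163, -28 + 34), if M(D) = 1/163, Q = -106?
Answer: 9618/163 ≈ 59.006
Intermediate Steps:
c(U, K) = -110 + K + U (c(U, K) = -4 + ((U + K) - 106) = -4 + ((K + U) - 106) = -4 + (-106 + K + U) = -110 + K + U)
M(D) = 1/163
M(-223) + c(163, -28 + 34) = 1/163 + (-110 + (-28 + 34) + 163) = 1/163 + (-110 + 6 + 163) = 1/163 + 59 = 9618/163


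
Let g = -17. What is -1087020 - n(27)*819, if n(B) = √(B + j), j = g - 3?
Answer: -1087020 - 819*√7 ≈ -1.0892e+6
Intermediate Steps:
j = -20 (j = -17 - 3 = -20)
n(B) = √(-20 + B) (n(B) = √(B - 20) = √(-20 + B))
-1087020 - n(27)*819 = -1087020 - √(-20 + 27)*819 = -1087020 - √7*819 = -1087020 - 819*√7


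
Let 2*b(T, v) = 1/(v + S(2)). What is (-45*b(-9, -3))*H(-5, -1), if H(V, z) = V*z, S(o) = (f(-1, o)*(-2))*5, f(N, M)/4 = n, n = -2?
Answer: -225/154 ≈ -1.4610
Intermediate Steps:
f(N, M) = -8 (f(N, M) = 4*(-2) = -8)
S(o) = 80 (S(o) = -8*(-2)*5 = 16*5 = 80)
b(T, v) = 1/(2*(80 + v)) (b(T, v) = 1/(2*(v + 80)) = 1/(2*(80 + v)))
(-45*b(-9, -3))*H(-5, -1) = (-45/(2*(80 - 3)))*(-5*(-1)) = -45/(2*77)*5 = -45*1/154*5 = -45/154*5 = -225/154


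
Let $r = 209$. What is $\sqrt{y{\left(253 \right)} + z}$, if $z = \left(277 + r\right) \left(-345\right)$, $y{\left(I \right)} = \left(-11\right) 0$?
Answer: $27 i \sqrt{230} \approx 409.48 i$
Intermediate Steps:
$y{\left(I \right)} = 0$
$z = -167670$ ($z = \left(277 + 209\right) \left(-345\right) = 486 \left(-345\right) = -167670$)
$\sqrt{y{\left(253 \right)} + z} = \sqrt{0 - 167670} = \sqrt{-167670} = 27 i \sqrt{230}$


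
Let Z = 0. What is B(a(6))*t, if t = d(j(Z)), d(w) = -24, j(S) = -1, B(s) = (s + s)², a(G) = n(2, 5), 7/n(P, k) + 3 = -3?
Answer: -392/3 ≈ -130.67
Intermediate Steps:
n(P, k) = -7/6 (n(P, k) = 7/(-3 - 3) = 7/(-6) = 7*(-⅙) = -7/6)
a(G) = -7/6
B(s) = 4*s² (B(s) = (2*s)² = 4*s²)
t = -24
B(a(6))*t = (4*(-7/6)²)*(-24) = (4*(49/36))*(-24) = (49/9)*(-24) = -392/3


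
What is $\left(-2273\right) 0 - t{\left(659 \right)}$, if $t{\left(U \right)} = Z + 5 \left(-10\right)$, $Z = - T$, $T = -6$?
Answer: $44$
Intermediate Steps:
$Z = 6$ ($Z = \left(-1\right) \left(-6\right) = 6$)
$t{\left(U \right)} = -44$ ($t{\left(U \right)} = 6 + 5 \left(-10\right) = 6 - 50 = -44$)
$\left(-2273\right) 0 - t{\left(659 \right)} = \left(-2273\right) 0 - -44 = 0 + 44 = 44$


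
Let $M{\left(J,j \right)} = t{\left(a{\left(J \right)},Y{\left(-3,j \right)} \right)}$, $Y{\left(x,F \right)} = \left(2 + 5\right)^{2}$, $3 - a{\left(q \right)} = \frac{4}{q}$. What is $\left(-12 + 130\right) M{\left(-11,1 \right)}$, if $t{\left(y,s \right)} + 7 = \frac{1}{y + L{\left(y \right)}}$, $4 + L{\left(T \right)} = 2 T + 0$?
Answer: $- \frac{54044}{67} \approx -806.63$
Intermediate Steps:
$a{\left(q \right)} = 3 - \frac{4}{q}$
$Y{\left(x,F \right)} = 49$ ($Y{\left(x,F \right)} = 7^{2} = 49$)
$L{\left(T \right)} = -4 + 2 T$ ($L{\left(T \right)} = -4 + \left(2 T + 0\right) = -4 + 2 T$)
$t{\left(y,s \right)} = -7 + \frac{1}{-4 + 3 y}$ ($t{\left(y,s \right)} = -7 + \frac{1}{y + \left(-4 + 2 y\right)} = -7 + \frac{1}{-4 + 3 y}$)
$M{\left(J,j \right)} = \frac{-34 + \frac{84}{J}}{5 - \frac{12}{J}}$ ($M{\left(J,j \right)} = \frac{29 - 21 \left(3 - \frac{4}{J}\right)}{-4 + 3 \left(3 - \frac{4}{J}\right)} = \frac{29 - \left(63 - \frac{84}{J}\right)}{-4 + \left(9 - \frac{12}{J}\right)} = \frac{-34 + \frac{84}{J}}{5 - \frac{12}{J}}$)
$\left(-12 + 130\right) M{\left(-11,1 \right)} = \left(-12 + 130\right) \frac{2 \left(42 - -187\right)}{-12 + 5 \left(-11\right)} = 118 \frac{2 \left(42 + 187\right)}{-12 - 55} = 118 \cdot 2 \frac{1}{-67} \cdot 229 = 118 \cdot 2 \left(- \frac{1}{67}\right) 229 = 118 \left(- \frac{458}{67}\right) = - \frac{54044}{67}$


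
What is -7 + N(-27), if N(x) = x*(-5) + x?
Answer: 101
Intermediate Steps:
N(x) = -4*x (N(x) = -5*x + x = -4*x)
-7 + N(-27) = -7 - 4*(-27) = -7 + 108 = 101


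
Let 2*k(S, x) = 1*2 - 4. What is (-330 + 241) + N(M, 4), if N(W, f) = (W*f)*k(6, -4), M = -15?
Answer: -29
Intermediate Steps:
k(S, x) = -1 (k(S, x) = (1*2 - 4)/2 = (2 - 4)/2 = (½)*(-2) = -1)
N(W, f) = -W*f (N(W, f) = (W*f)*(-1) = -W*f)
(-330 + 241) + N(M, 4) = (-330 + 241) - 1*(-15)*4 = -89 + 60 = -29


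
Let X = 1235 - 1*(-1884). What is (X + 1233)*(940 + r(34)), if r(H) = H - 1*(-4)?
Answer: 4256256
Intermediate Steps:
X = 3119 (X = 1235 + 1884 = 3119)
r(H) = 4 + H (r(H) = H + 4 = 4 + H)
(X + 1233)*(940 + r(34)) = (3119 + 1233)*(940 + (4 + 34)) = 4352*(940 + 38) = 4352*978 = 4256256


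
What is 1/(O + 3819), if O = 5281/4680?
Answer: 4680/17878201 ≈ 0.00026177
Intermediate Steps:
O = 5281/4680 (O = 5281*(1/4680) = 5281/4680 ≈ 1.1284)
1/(O + 3819) = 1/(5281/4680 + 3819) = 1/(17878201/4680) = 4680/17878201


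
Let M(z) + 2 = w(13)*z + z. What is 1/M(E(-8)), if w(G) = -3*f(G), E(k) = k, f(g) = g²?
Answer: 1/4046 ≈ 0.00024716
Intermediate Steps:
w(G) = -3*G²
M(z) = -2 - 506*z (M(z) = -2 + ((-3*13²)*z + z) = -2 + ((-3*169)*z + z) = -2 + (-507*z + z) = -2 - 506*z)
1/M(E(-8)) = 1/(-2 - 506*(-8)) = 1/(-2 + 4048) = 1/4046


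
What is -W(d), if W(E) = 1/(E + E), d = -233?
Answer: 1/466 ≈ 0.0021459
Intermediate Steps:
W(E) = 1/(2*E)
-W(d) = -1/(2*(-233)) = -(-1)/(2*233) = -1*(-1/466) = 1/466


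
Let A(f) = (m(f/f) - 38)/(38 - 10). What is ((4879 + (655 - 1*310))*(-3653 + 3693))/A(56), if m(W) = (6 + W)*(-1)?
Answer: -1170176/9 ≈ -1.3002e+5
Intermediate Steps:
m(W) = -6 - W
A(f) = -45/28 (A(f) = ((-6 - f/f) - 38)/(38 - 10) = ((-6 - 1*1) - 38)/28 = ((-6 - 1) - 38)*(1/28) = (-7 - 38)*(1/28) = -45*1/28 = -45/28)
((4879 + (655 - 1*310))*(-3653 + 3693))/A(56) = ((4879 + (655 - 1*310))*(-3653 + 3693))/(-45/28) = ((4879 + (655 - 310))*40)*(-28/45) = ((4879 + 345)*40)*(-28/45) = (5224*40)*(-28/45) = 208960*(-28/45) = -1170176/9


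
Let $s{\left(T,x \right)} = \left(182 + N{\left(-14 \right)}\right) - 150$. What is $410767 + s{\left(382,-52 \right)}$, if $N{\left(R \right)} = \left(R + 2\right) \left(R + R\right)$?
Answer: $411135$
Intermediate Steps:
$N{\left(R \right)} = 2 R \left(2 + R\right)$ ($N{\left(R \right)} = \left(2 + R\right) 2 R = 2 R \left(2 + R\right)$)
$s{\left(T,x \right)} = 368$ ($s{\left(T,x \right)} = \left(182 + 2 \left(-14\right) \left(2 - 14\right)\right) - 150 = \left(182 + 2 \left(-14\right) \left(-12\right)\right) - 150 = \left(182 + 336\right) - 150 = 518 - 150 = 368$)
$410767 + s{\left(382,-52 \right)} = 410767 + 368 = 411135$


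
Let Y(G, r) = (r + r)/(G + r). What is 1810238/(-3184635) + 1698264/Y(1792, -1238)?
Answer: -25829576909878/67975485 ≈ -3.7998e+5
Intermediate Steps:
Y(G, r) = 2*r/(G + r) (Y(G, r) = (2*r)/(G + r) = 2*r/(G + r))
1810238/(-3184635) + 1698264/Y(1792, -1238) = 1810238/(-3184635) + 1698264/((2*(-1238)/(1792 - 1238))) = 1810238*(-1/3184635) + 1698264/((2*(-1238)/554)) = -62422/109815 + 1698264/((2*(-1238)*(1/554))) = -62422/109815 + 1698264/(-1238/277) = -62422/109815 + 1698264*(-277/1238) = -62422/109815 - 235209564/619 = -25829576909878/67975485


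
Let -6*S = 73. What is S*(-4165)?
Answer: 304045/6 ≈ 50674.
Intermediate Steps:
S = -73/6 (S = -⅙*73 = -73/6 ≈ -12.167)
S*(-4165) = -73/6*(-4165) = 304045/6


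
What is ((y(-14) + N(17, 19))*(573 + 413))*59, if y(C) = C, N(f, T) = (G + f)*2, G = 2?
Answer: 1396176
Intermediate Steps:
N(f, T) = 4 + 2*f (N(f, T) = (2 + f)*2 = 4 + 2*f)
((y(-14) + N(17, 19))*(573 + 413))*59 = ((-14 + (4 + 2*17))*(573 + 413))*59 = ((-14 + (4 + 34))*986)*59 = ((-14 + 38)*986)*59 = (24*986)*59 = 23664*59 = 1396176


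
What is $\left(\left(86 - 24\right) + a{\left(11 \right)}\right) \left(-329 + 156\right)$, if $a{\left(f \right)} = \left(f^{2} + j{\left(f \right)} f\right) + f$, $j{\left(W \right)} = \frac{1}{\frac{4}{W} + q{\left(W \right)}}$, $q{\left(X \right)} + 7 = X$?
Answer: $- \frac{1631909}{48} \approx -33998.0$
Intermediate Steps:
$q{\left(X \right)} = -7 + X$
$j{\left(W \right)} = \frac{1}{-7 + W + \frac{4}{W}}$ ($j{\left(W \right)} = \frac{1}{\frac{4}{W} + \left(-7 + W\right)} = \frac{1}{-7 + W + \frac{4}{W}}$)
$a{\left(f \right)} = f + f^{2} + \frac{f^{2}}{4 + f \left(-7 + f\right)}$ ($a{\left(f \right)} = \left(f^{2} + \frac{f}{4 + f \left(-7 + f\right)} f\right) + f = \left(f^{2} + \frac{f^{2}}{4 + f \left(-7 + f\right)}\right) + f = f + f^{2} + \frac{f^{2}}{4 + f \left(-7 + f\right)}$)
$\left(\left(86 - 24\right) + a{\left(11 \right)}\right) \left(-329 + 156\right) = \left(\left(86 - 24\right) + \frac{11 \left(11 + \left(1 + 11\right) \left(4 + 11 \left(-7 + 11\right)\right)\right)}{4 + 11 \left(-7 + 11\right)}\right) \left(-329 + 156\right) = \left(62 + \frac{11 \left(11 + 12 \left(4 + 11 \cdot 4\right)\right)}{4 + 11 \cdot 4}\right) \left(-173\right) = \left(62 + \frac{11 \left(11 + 12 \left(4 + 44\right)\right)}{4 + 44}\right) \left(-173\right) = \left(62 + \frac{11 \left(11 + 12 \cdot 48\right)}{48}\right) \left(-173\right) = \left(62 + 11 \cdot \frac{1}{48} \left(11 + 576\right)\right) \left(-173\right) = \left(62 + 11 \cdot \frac{1}{48} \cdot 587\right) \left(-173\right) = \left(62 + \frac{6457}{48}\right) \left(-173\right) = \frac{9433}{48} \left(-173\right) = - \frac{1631909}{48}$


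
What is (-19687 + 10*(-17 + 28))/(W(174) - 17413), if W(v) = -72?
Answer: 19577/17485 ≈ 1.1196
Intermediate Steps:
(-19687 + 10*(-17 + 28))/(W(174) - 17413) = (-19687 + 10*(-17 + 28))/(-72 - 17413) = (-19687 + 10*11)/(-17485) = (-19687 + 110)*(-1/17485) = -19577*(-1/17485) = 19577/17485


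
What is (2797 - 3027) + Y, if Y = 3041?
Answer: 2811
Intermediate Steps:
(2797 - 3027) + Y = (2797 - 3027) + 3041 = -230 + 3041 = 2811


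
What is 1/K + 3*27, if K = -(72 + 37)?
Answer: 8828/109 ≈ 80.991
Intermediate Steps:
K = -109 (K = -1*109 = -109)
1/K + 3*27 = 1/(-109) + 3*27 = -1/109 + 81 = 8828/109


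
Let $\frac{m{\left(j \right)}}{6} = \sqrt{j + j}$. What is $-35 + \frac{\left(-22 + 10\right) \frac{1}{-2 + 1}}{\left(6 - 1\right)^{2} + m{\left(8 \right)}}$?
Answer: $- \frac{1703}{49} \approx -34.755$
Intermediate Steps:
$m{\left(j \right)} = 6 \sqrt{2} \sqrt{j}$ ($m{\left(j \right)} = 6 \sqrt{j + j} = 6 \sqrt{2 j} = 6 \sqrt{2} \sqrt{j}$)
$-35 + \frac{\left(-22 + 10\right) \frac{1}{-2 + 1}}{\left(6 - 1\right)^{2} + m{\left(8 \right)}} = -35 + \frac{\left(-22 + 10\right) \frac{1}{-2 + 1}}{\left(6 - 1\right)^{2} + 6 \sqrt{2} \sqrt{8}} = -35 + \frac{\left(-12\right) \frac{1}{-1}}{5^{2} + 6 \sqrt{2} \cdot 2 \sqrt{2}} = -35 + \frac{\left(-12\right) \left(-1\right)}{25 + 24} = -35 + \frac{1}{49} \cdot 12 = -35 + \frac{12}{49} = - \frac{1703}{49}$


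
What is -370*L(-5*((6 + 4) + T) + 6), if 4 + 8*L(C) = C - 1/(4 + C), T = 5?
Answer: 43882/13 ≈ 3375.5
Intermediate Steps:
L(C) = -½ - 1/(8*(4 + C)) + C/8 (L(C) = -½ + (C - 1/(4 + C))/8 = -½ + (-1/(8*(4 + C)) + C/8) = -½ - 1/(8*(4 + C)) + C/8)
-370*L(-5*((6 + 4) + T) + 6) = -185*(-17 + (-5*((6 + 4) + 5) + 6)²)/(4*(4 + (-5*((6 + 4) + 5) + 6))) = -185*(-17 + (-5*(10 + 5) + 6)²)/(4*(4 + (-5*(10 + 5) + 6))) = -185*(-17 + (-5*15 + 6)²)/(4*(4 + (-5*15 + 6))) = -185*(-17 + (-75 + 6)²)/(4*(4 + (-75 + 6))) = -185*(-17 + (-69)²)/(4*(4 - 69)) = -185*(-17 + 4761)/(4*(-65)) = -185*(-1)*4744/(4*65) = -370*(-593/65) = 43882/13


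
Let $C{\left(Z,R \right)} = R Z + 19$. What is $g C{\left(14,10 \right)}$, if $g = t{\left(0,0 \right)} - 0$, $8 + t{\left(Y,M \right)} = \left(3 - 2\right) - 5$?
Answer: $-1908$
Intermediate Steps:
$t{\left(Y,M \right)} = -12$ ($t{\left(Y,M \right)} = -8 + \left(\left(3 - 2\right) - 5\right) = -8 + \left(1 - 5\right) = -8 - 4 = -12$)
$C{\left(Z,R \right)} = 19 + R Z$
$g = -12$ ($g = -12 - 0 = -12 + 0 = -12$)
$g C{\left(14,10 \right)} = - 12 \left(19 + 10 \cdot 14\right) = - 12 \left(19 + 140\right) = \left(-12\right) 159 = -1908$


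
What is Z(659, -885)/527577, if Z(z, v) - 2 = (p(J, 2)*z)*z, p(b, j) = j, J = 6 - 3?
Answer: 868564/527577 ≈ 1.6463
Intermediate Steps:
J = 3
Z(z, v) = 2 + 2*z**2 (Z(z, v) = 2 + (2*z)*z = 2 + 2*z**2)
Z(659, -885)/527577 = (2 + 2*659**2)/527577 = (2 + 2*434281)*(1/527577) = (2 + 868562)*(1/527577) = 868564*(1/527577) = 868564/527577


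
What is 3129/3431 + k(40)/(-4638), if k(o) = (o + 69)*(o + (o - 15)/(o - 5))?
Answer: -1665967/37130282 ≈ -0.044868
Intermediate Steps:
k(o) = (69 + o)*(o + (-15 + o)/(-5 + o))
3129/3431 + k(40)/(-4638) = 3129/3431 + ((-1035 + 40³ - 291*40 + 65*40²)/(-5 + 40))/(-4638) = 3129*(1/3431) + ((-1035 + 64000 - 11640 + 65*1600)/35)*(-1/4638) = 3129/3431 + ((-1035 + 64000 - 11640 + 104000)/35)*(-1/4638) = 3129/3431 + ((1/35)*155325)*(-1/4638) = 3129/3431 + (31065/7)*(-1/4638) = 3129/3431 - 10355/10822 = -1665967/37130282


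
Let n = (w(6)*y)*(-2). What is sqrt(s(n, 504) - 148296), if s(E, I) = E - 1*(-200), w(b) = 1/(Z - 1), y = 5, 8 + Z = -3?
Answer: I*sqrt(5331426)/6 ≈ 384.83*I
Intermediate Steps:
Z = -11 (Z = -8 - 3 = -11)
w(b) = -1/12 (w(b) = 1/(-11 - 1) = 1/(-12) = -1/12)
n = 5/6 (n = -1/12*5*(-2) = -5/12*(-2) = 5/6 ≈ 0.83333)
s(E, I) = 200 + E (s(E, I) = E + 200 = 200 + E)
sqrt(s(n, 504) - 148296) = sqrt((200 + 5/6) - 148296) = sqrt(1205/6 - 148296) = sqrt(-888571/6) = I*sqrt(5331426)/6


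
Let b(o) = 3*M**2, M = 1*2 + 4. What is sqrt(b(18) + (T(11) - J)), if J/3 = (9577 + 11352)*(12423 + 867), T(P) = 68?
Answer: I*sqrt(834439054) ≈ 28887.0*I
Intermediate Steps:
M = 6 (M = 2 + 4 = 6)
J = 834439230 (J = 3*((9577 + 11352)*(12423 + 867)) = 3*(20929*13290) = 3*278146410 = 834439230)
b(o) = 108 (b(o) = 3*6**2 = 3*36 = 108)
sqrt(b(18) + (T(11) - J)) = sqrt(108 + (68 - 1*834439230)) = sqrt(108 + (68 - 834439230)) = sqrt(108 - 834439162) = sqrt(-834439054) = I*sqrt(834439054)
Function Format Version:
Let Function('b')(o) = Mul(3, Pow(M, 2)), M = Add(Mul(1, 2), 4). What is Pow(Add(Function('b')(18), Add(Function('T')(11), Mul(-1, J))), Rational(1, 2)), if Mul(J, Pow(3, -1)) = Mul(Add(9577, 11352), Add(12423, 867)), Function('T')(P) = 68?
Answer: Mul(I, Pow(834439054, Rational(1, 2))) ≈ Mul(28887., I)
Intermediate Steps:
M = 6 (M = Add(2, 4) = 6)
J = 834439230 (J = Mul(3, Mul(Add(9577, 11352), Add(12423, 867))) = Mul(3, Mul(20929, 13290)) = Mul(3, 278146410) = 834439230)
Function('b')(o) = 108 (Function('b')(o) = Mul(3, Pow(6, 2)) = Mul(3, 36) = 108)
Pow(Add(Function('b')(18), Add(Function('T')(11), Mul(-1, J))), Rational(1, 2)) = Pow(Add(108, Add(68, Mul(-1, 834439230))), Rational(1, 2)) = Pow(Add(108, Add(68, -834439230)), Rational(1, 2)) = Pow(Add(108, -834439162), Rational(1, 2)) = Pow(-834439054, Rational(1, 2)) = Mul(I, Pow(834439054, Rational(1, 2)))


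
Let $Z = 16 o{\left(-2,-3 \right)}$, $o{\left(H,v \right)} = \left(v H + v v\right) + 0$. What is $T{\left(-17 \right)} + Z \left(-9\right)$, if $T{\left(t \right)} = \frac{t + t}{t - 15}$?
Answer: $- \frac{34543}{16} \approx -2158.9$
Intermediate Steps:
$o{\left(H,v \right)} = v^{2} + H v$ ($o{\left(H,v \right)} = \left(H v + v^{2}\right) + 0 = \left(v^{2} + H v\right) + 0 = v^{2} + H v$)
$T{\left(t \right)} = \frac{2 t}{-15 + t}$
$Z = 240$ ($Z = 16 \left(- 3 \left(-2 - 3\right)\right) = 16 \left(\left(-3\right) \left(-5\right)\right) = 16 \cdot 15 = 240$)
$T{\left(-17 \right)} + Z \left(-9\right) = 2 \left(-17\right) \frac{1}{-15 - 17} + 240 \left(-9\right) = 2 \left(-17\right) \frac{1}{-32} - 2160 = 2 \left(-17\right) \left(- \frac{1}{32}\right) - 2160 = \frac{17}{16} - 2160 = - \frac{34543}{16}$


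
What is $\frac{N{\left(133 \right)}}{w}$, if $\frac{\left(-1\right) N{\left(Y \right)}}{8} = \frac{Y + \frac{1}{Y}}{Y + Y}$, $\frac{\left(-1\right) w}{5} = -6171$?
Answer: $- \frac{14152}{109158819} \approx -0.00012965$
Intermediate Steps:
$w = 30855$ ($w = \left(-5\right) \left(-6171\right) = 30855$)
$N{\left(Y \right)} = - \frac{4 \left(Y + \frac{1}{Y}\right)}{Y}$ ($N{\left(Y \right)} = - 8 \frac{Y + \frac{1}{Y}}{Y + Y} = - 8 \frac{Y + \frac{1}{Y}}{2 Y} = - \frac{4 \left(Y + \frac{1}{Y}\right)}{Y}$)
$\frac{N{\left(133 \right)}}{w} = \frac{-4 - \frac{4}{17689}}{30855} = \left(-4 - \frac{4}{17689}\right) \frac{1}{30855} = \left(- \frac{70760}{17689}\right) \frac{1}{30855} = - \frac{14152}{109158819}$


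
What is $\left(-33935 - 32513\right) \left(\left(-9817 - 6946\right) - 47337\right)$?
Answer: $4259316800$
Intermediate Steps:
$\left(-33935 - 32513\right) \left(\left(-9817 - 6946\right) - 47337\right) = - 66448 \left(-16763 - 47337\right) = \left(-66448\right) \left(-64100\right) = 4259316800$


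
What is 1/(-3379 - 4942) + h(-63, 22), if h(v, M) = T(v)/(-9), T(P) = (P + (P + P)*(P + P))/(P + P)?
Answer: 2088553/149778 ≈ 13.944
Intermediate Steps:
T(P) = (P + 4*P²)/(2*P) (T(P) = (P + (2*P)*(2*P))/((2*P)) = (P + 4*P²)*(1/(2*P)) = (P + 4*P²)/(2*P))
h(v, M) = -1/18 - 2*v/9 (h(v, M) = (½ + 2*v)/(-9) = (½ + 2*v)*(-⅑) = -1/18 - 2*v/9)
1/(-3379 - 4942) + h(-63, 22) = 1/(-3379 - 4942) + (-1/18 - 2/9*(-63)) = 1/(-8321) + (-1/18 + 14) = -1/8321 + 251/18 = 2088553/149778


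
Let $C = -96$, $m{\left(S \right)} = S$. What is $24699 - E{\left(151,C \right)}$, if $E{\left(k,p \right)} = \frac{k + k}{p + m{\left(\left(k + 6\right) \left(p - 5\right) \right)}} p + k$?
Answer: $\frac{391585252}{15953} \approx 24546.0$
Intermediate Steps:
$E{\left(k,p \right)} = k + \frac{2 k p}{p + \left(-5 + p\right) \left(6 + k\right)}$ ($E{\left(k,p \right)} = \frac{k + k}{p + \left(k + 6\right) \left(p - 5\right)} p + k = \frac{2 k}{p + \left(6 + k\right) \left(-5 + p\right)} p + k = \frac{2 k}{p + \left(-5 + p\right) \left(6 + k\right)} p + k = \frac{2 k p}{p + \left(-5 + p\right) \left(6 + k\right)} + k = k + \frac{2 k p}{p + \left(-5 + p\right) \left(6 + k\right)}$)
$24699 - E{\left(151,C \right)} = 24699 - \frac{151 \left(-30 - 755 + 9 \left(-96\right) + 151 \left(-96\right)\right)}{-30 - 755 + 7 \left(-96\right) + 151 \left(-96\right)} = 24699 - \frac{151 \left(-30 - 755 - 864 - 14496\right)}{-30 - 755 - 672 - 14496} = 24699 - 151 \frac{1}{-15953} \left(-16145\right) = 24699 - 151 \left(- \frac{1}{15953}\right) \left(-16145\right) = 24699 - \frac{2437895}{15953} = \frac{391585252}{15953}$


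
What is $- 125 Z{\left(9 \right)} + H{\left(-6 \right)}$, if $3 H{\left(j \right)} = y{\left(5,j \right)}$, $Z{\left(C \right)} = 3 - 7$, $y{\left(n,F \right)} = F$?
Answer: $498$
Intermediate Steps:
$Z{\left(C \right)} = -4$ ($Z{\left(C \right)} = 3 - 7 = -4$)
$H{\left(j \right)} = \frac{j}{3}$
$- 125 Z{\left(9 \right)} + H{\left(-6 \right)} = \left(-125\right) \left(-4\right) + \frac{1}{3} \left(-6\right) = 500 - 2 = 498$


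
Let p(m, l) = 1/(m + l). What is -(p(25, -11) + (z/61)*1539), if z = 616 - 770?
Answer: 3318023/854 ≈ 3885.3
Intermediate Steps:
p(m, l) = 1/(l + m)
z = -154
-(p(25, -11) + (z/61)*1539) = -(1/(-11 + 25) - 154/61*1539) = -(1/14 - 154*1/61*1539) = -(1/14 - 154/61*1539) = -(1/14 - 237006/61) = -1*(-3318023/854) = 3318023/854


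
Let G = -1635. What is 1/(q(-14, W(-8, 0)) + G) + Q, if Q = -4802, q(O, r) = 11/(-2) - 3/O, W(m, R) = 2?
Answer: -55136571/11482 ≈ -4802.0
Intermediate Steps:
q(O, r) = -11/2 - 3/O (q(O, r) = 11*(-1/2) - 3/O = -11/2 - 3/O)
1/(q(-14, W(-8, 0)) + G) + Q = 1/((-11/2 - 3/(-14)) - 1635) - 4802 = 1/((-11/2 - 3*(-1/14)) - 1635) - 4802 = 1/((-11/2 + 3/14) - 1635) - 4802 = 1/(-37/7 - 1635) - 4802 = 1/(-11482/7) - 4802 = -7/11482 - 4802 = -55136571/11482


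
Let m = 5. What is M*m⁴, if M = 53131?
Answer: 33206875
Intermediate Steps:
M*m⁴ = 53131*5⁴ = 53131*625 = 33206875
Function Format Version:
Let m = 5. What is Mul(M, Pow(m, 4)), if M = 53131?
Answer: 33206875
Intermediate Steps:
Mul(M, Pow(m, 4)) = Mul(53131, Pow(5, 4)) = Mul(53131, 625) = 33206875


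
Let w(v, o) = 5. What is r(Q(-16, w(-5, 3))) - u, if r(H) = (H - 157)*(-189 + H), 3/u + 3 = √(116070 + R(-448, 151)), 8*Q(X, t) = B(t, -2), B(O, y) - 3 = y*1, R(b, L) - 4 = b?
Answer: 73081698203/2466496 - √115626/38539 ≈ 29630.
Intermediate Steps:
R(b, L) = 4 + b
B(O, y) = 3 + y (B(O, y) = 3 + y*1 = 3 + y)
Q(X, t) = ⅛ (Q(X, t) = (3 - 2)/8 = (⅛)*1 = ⅛)
u = 3/(-3 + √115626) (u = 3/(-3 + √(116070 + (4 - 448))) = 3/(-3 + √(116070 - 444)) = 3/(-3 + √115626) ≈ 0.0089011)
r(H) = (-189 + H)*(-157 + H) (r(H) = (-157 + H)*(-189 + H) = (-189 + H)*(-157 + H))
r(Q(-16, w(-5, 3))) - u = (29673 + (⅛)² - 346*⅛) - (3/38539 + √115626/38539) = (29673 + 1/64 - 173/4) + (-3/38539 - √115626/38539) = 1896305/64 + (-3/38539 - √115626/38539) = 73081698203/2466496 - √115626/38539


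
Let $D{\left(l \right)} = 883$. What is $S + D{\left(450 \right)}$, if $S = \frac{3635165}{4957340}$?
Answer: $\frac{876193277}{991468} \approx 883.73$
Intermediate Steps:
$S = \frac{727033}{991468}$ ($S = 3635165 \cdot \frac{1}{4957340} = \frac{727033}{991468} \approx 0.73329$)
$S + D{\left(450 \right)} = \frac{727033}{991468} + 883 = \frac{876193277}{991468}$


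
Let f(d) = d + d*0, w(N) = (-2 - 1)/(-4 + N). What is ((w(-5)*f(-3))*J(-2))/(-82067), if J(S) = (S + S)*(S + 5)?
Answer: -12/82067 ≈ -0.00014622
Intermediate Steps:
w(N) = -3/(-4 + N)
f(d) = d (f(d) = d + 0 = d)
J(S) = 2*S*(5 + S) (J(S) = (2*S)*(5 + S) = 2*S*(5 + S))
((w(-5)*f(-3))*J(-2))/(-82067) = ((-3/(-4 - 5)*(-3))*(2*(-2)*(5 - 2)))/(-82067) = ((-3/(-9)*(-3))*(2*(-2)*3))*(-1/82067) = ((-3*(-⅑)*(-3))*(-12))*(-1/82067) = (((⅓)*(-3))*(-12))*(-1/82067) = -1*(-12)*(-1/82067) = 12*(-1/82067) = -12/82067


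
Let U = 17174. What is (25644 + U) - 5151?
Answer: 37667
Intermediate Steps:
(25644 + U) - 5151 = (25644 + 17174) - 5151 = 42818 - 5151 = 37667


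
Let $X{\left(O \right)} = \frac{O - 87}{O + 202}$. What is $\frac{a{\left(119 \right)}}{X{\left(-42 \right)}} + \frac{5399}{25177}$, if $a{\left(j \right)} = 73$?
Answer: $- \frac{293370889}{3247833} \approx -90.328$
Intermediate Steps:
$X{\left(O \right)} = \frac{-87 + O}{202 + O}$
$\frac{a{\left(119 \right)}}{X{\left(-42 \right)}} + \frac{5399}{25177} = \frac{73}{\frac{1}{202 - 42} \left(-87 - 42\right)} + \frac{5399}{25177} = \frac{73}{\frac{1}{160} \left(-129\right)} + 5399 \cdot \frac{1}{25177} = \frac{73}{\frac{1}{160} \left(-129\right)} + \frac{5399}{25177} = \frac{73}{- \frac{129}{160}} + \frac{5399}{25177} = 73 \left(- \frac{160}{129}\right) + \frac{5399}{25177} = - \frac{11680}{129} + \frac{5399}{25177} = - \frac{293370889}{3247833}$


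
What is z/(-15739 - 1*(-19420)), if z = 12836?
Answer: 12836/3681 ≈ 3.4871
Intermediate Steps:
z/(-15739 - 1*(-19420)) = 12836/(-15739 - 1*(-19420)) = 12836/(-15739 + 19420) = 12836/3681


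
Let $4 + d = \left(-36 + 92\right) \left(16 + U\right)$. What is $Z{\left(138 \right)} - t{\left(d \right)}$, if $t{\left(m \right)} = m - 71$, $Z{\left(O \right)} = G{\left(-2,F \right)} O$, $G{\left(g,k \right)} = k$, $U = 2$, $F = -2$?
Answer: $-1209$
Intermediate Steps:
$Z{\left(O \right)} = - 2 O$
$d = 1004$ ($d = -4 + \left(-36 + 92\right) \left(16 + 2\right) = -4 + 56 \cdot 18 = -4 + 1008 = 1004$)
$t{\left(m \right)} = -71 + m$
$Z{\left(138 \right)} - t{\left(d \right)} = \left(-2\right) 138 - \left(-71 + 1004\right) = -276 - 933 = -1209$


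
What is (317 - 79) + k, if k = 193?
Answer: 431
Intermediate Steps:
(317 - 79) + k = (317 - 79) + 193 = 238 + 193 = 431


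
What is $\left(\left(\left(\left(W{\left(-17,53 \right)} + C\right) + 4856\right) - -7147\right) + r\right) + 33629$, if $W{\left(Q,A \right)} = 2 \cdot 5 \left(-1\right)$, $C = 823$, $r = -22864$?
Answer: $23581$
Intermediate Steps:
$W{\left(Q,A \right)} = -10$ ($W{\left(Q,A \right)} = 10 \left(-1\right) = -10$)
$\left(\left(\left(\left(W{\left(-17,53 \right)} + C\right) + 4856\right) - -7147\right) + r\right) + 33629 = \left(\left(\left(\left(-10 + 823\right) + 4856\right) - -7147\right) - 22864\right) + 33629 = \left(\left(\left(813 + 4856\right) + 7147\right) - 22864\right) + 33629 = \left(\left(5669 + 7147\right) - 22864\right) + 33629 = \left(12816 - 22864\right) + 33629 = -10048 + 33629 = 23581$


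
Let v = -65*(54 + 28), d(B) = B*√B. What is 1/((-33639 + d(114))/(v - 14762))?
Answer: 225291596/376700259 + 763496*√114/376700259 ≈ 0.61971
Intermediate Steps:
d(B) = B^(3/2)
v = -5330 (v = -65*82 = -5330)
1/((-33639 + d(114))/(v - 14762)) = 1/((-33639 + 114^(3/2))/(-5330 - 14762)) = 1/((-33639 + 114*√114)/(-20092)) = 1/((-33639 + 114*√114)*(-1/20092)) = 1/(33639/20092 - 57*√114/10046)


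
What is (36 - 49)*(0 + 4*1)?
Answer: -52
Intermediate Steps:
(36 - 49)*(0 + 4*1) = -13*(0 + 4) = -13*4 = -52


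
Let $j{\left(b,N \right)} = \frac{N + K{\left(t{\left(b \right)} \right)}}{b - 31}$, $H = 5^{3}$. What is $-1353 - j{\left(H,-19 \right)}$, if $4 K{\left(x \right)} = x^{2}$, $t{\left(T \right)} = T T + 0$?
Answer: $- \frac{244649277}{376} \approx -6.5066 \cdot 10^{5}$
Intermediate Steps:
$t{\left(T \right)} = T^{2}$ ($t{\left(T \right)} = T^{2} + 0 = T^{2}$)
$H = 125$
$K{\left(x \right)} = \frac{x^{2}}{4}$
$j{\left(b,N \right)} = \frac{N + \frac{b^{4}}{4}}{-31 + b}$ ($j{\left(b,N \right)} = \frac{N + \frac{\left(b^{2}\right)^{2}}{4}}{b - 31} = \frac{N + \frac{b^{4}}{4}}{-31 + b}$)
$-1353 - j{\left(H,-19 \right)} = -1353 - \frac{-19 + \frac{125^{4}}{4}}{-31 + 125} = -1353 - \frac{-19 + \frac{1}{4} \cdot 244140625}{94} = -1353 - \frac{-19 + \frac{244140625}{4}}{94} = -1353 - \frac{1}{94} \cdot \frac{244140549}{4} = -1353 - \frac{244140549}{376} = - \frac{244649277}{376}$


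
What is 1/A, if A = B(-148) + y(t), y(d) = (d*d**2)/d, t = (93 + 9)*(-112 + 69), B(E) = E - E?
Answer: 1/19236996 ≈ 5.1983e-8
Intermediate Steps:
B(E) = 0
t = -4386 (t = 102*(-43) = -4386)
y(d) = d**2 (y(d) = d**3/d = d**2)
A = 19236996 (A = 0 + (-4386)**2 = 0 + 19236996 = 19236996)
1/A = 1/19236996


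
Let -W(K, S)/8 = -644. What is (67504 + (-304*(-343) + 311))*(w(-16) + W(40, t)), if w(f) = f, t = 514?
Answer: 883838832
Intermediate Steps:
W(K, S) = 5152 (W(K, S) = -8*(-644) = 5152)
(67504 + (-304*(-343) + 311))*(w(-16) + W(40, t)) = (67504 + (-304*(-343) + 311))*(-16 + 5152) = (67504 + (104272 + 311))*5136 = (67504 + 104583)*5136 = 172087*5136 = 883838832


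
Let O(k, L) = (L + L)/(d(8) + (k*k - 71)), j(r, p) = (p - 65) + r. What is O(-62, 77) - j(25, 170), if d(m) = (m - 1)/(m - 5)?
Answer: -105137/809 ≈ -129.96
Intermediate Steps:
d(m) = (-1 + m)/(-5 + m)
j(r, p) = -65 + p + r (j(r, p) = (-65 + p) + r = -65 + p + r)
O(k, L) = 2*L/(-206/3 + k²) (O(k, L) = (L + L)/((-1 + 8)/(-5 + 8) + (k*k - 71)) = (2*L)/(7/3 + (k² - 71)) = (2*L)/((⅓)*7 + (-71 + k²)) = (2*L)/(7/3 + (-71 + k²)) = (2*L)/(-206/3 + k²) = 2*L/(-206/3 + k²))
O(-62, 77) - j(25, 170) = 6*77/(-206 + 3*(-62)²) - (-65 + 170 + 25) = 6*77/(-206 + 3*3844) - 1*130 = 6*77/(-206 + 11532) - 130 = 6*77/11326 - 130 = 6*77*(1/11326) - 130 = 33/809 - 130 = -105137/809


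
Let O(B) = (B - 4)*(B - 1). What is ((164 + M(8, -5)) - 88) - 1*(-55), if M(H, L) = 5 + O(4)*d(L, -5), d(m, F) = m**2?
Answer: 136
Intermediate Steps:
O(B) = (-1 + B)*(-4 + B) (O(B) = (-4 + B)*(-1 + B) = (-1 + B)*(-4 + B))
M(H, L) = 5 (M(H, L) = 5 + (4 + 4**2 - 5*4)*L**2 = 5 + (4 + 16 - 20)*L**2 = 5 + 0*L**2 = 5 + 0 = 5)
((164 + M(8, -5)) - 88) - 1*(-55) = ((164 + 5) - 88) - 1*(-55) = (169 - 88) + 55 = 81 + 55 = 136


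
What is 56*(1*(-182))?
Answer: -10192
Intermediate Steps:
56*(1*(-182)) = 56*(-182) = -10192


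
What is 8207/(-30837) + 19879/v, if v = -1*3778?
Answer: -644014769/116502186 ≈ -5.5279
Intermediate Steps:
v = -3778
8207/(-30837) + 19879/v = 8207/(-30837) + 19879/(-3778) = 8207*(-1/30837) + 19879*(-1/3778) = -8207/30837 - 19879/3778 = -644014769/116502186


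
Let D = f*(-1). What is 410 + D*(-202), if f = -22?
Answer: -4034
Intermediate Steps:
D = 22 (D = -22*(-1) = 22)
410 + D*(-202) = 410 + 22*(-202) = 410 - 4444 = -4034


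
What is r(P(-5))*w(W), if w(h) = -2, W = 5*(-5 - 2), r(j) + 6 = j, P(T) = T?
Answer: 22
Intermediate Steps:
r(j) = -6 + j
W = -35 (W = 5*(-7) = -35)
r(P(-5))*w(W) = (-6 - 5)*(-2) = -11*(-2) = 22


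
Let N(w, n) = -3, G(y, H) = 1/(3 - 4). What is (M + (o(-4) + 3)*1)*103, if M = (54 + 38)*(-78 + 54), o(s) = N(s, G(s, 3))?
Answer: -227424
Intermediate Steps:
G(y, H) = -1 (G(y, H) = 1/(-1) = -1)
o(s) = -3
M = -2208 (M = 92*(-24) = -2208)
(M + (o(-4) + 3)*1)*103 = (-2208 + (-3 + 3)*1)*103 = (-2208 + 0*1)*103 = (-2208 + 0)*103 = -2208*103 = -227424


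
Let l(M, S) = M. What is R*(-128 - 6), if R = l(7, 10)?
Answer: -938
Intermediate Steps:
R = 7
R*(-128 - 6) = 7*(-128 - 6) = 7*(-134) = -938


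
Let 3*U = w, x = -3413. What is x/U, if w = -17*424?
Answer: 10239/7208 ≈ 1.4205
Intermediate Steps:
w = -7208
U = -7208/3 (U = (⅓)*(-7208) = -7208/3 ≈ -2402.7)
x/U = -3413/(-7208/3) = -3413*(-3/7208) = 10239/7208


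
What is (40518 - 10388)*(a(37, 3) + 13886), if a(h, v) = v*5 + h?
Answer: 419951940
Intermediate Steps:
a(h, v) = h + 5*v (a(h, v) = 5*v + h = h + 5*v)
(40518 - 10388)*(a(37, 3) + 13886) = (40518 - 10388)*((37 + 5*3) + 13886) = 30130*((37 + 15) + 13886) = 30130*(52 + 13886) = 30130*13938 = 419951940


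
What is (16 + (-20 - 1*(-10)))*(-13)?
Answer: -78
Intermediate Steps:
(16 + (-20 - 1*(-10)))*(-13) = (16 + (-20 + 10))*(-13) = (16 - 10)*(-13) = 6*(-13) = -78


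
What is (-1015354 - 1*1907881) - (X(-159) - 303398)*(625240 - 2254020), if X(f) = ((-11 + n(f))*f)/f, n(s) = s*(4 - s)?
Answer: -536402525515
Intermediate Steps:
X(f) = -11 + f*(4 - f) (X(f) = ((-11 + f*(4 - f))*f)/f = (f*(-11 + f*(4 - f)))/f = -11 + f*(4 - f))
(-1015354 - 1*1907881) - (X(-159) - 303398)*(625240 - 2254020) = (-1015354 - 1*1907881) - ((-11 - 1*(-159)*(-4 - 159)) - 303398)*(625240 - 2254020) = (-1015354 - 1907881) - ((-11 - 1*(-159)*(-163)) - 303398)*(-1628780) = -2923235 - ((-11 - 25917) - 303398)*(-1628780) = -2923235 - (-25928 - 303398)*(-1628780) = -2923235 - (-329326)*(-1628780) = -2923235 - 1*536399602280 = -2923235 - 536399602280 = -536402525515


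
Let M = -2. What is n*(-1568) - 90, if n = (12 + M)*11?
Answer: -172570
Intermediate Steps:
n = 110 (n = (12 - 2)*11 = 10*11 = 110)
n*(-1568) - 90 = 110*(-1568) - 90 = -172480 - 90 = -172570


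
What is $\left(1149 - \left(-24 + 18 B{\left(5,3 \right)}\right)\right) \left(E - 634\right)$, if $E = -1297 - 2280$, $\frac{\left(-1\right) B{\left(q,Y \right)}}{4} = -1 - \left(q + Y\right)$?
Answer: $-2210775$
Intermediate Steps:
$B{\left(q,Y \right)} = 4 + 4 Y + 4 q$ ($B{\left(q,Y \right)} = - 4 \left(-1 - \left(q + Y\right)\right) = - 4 \left(-1 - \left(Y + q\right)\right) = - 4 \left(-1 - Y - q\right) = 4 + 4 Y + 4 q$)
$E = -3577$ ($E = -1297 - 2280 = -3577$)
$\left(1149 - \left(-24 + 18 B{\left(5,3 \right)}\right)\right) \left(E - 634\right) = \left(1149 + \left(- 18 \left(4 + 4 \cdot 3 + 4 \cdot 5\right) + 24\right)\right) \left(-3577 - 634\right) = \left(1149 + \left(- 18 \left(4 + 12 + 20\right) + 24\right)\right) \left(-4211\right) = \left(1149 + \left(\left(-18\right) 36 + 24\right)\right) \left(-4211\right) = \left(1149 + \left(-648 + 24\right)\right) \left(-4211\right) = \left(1149 - 624\right) \left(-4211\right) = 525 \left(-4211\right) = -2210775$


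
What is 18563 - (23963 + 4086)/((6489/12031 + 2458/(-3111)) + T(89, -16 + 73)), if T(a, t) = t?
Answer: 38378653973125/2124036218 ≈ 18069.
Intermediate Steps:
18563 - (23963 + 4086)/((6489/12031 + 2458/(-3111)) + T(89, -16 + 73)) = 18563 - (23963 + 4086)/((6489/12031 + 2458/(-3111)) + (-16 + 73)) = 18563 - 28049/((6489*(1/12031) + 2458*(-1/3111)) + 57) = 18563 - 28049/((6489/12031 - 2458/3111) + 57) = 18563 - 28049/(-9384919/37428441 + 57) = 18563 - 28049/2124036218/37428441 = 18563 - 28049*37428441/2124036218 = 18563 - 1*1049830341609/2124036218 = 18563 - 1049830341609/2124036218 = 38378653973125/2124036218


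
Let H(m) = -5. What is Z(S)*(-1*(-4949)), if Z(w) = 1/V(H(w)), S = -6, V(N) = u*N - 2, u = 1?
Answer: -707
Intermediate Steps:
V(N) = -2 + N (V(N) = 1*N - 2 = N - 2 = -2 + N)
Z(w) = -⅐ (Z(w) = 1/(-2 - 5) = 1/(-7) = -⅐)
Z(S)*(-1*(-4949)) = -(-1)*(-4949)/7 = -⅐*4949 = -707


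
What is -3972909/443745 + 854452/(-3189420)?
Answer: -2685274532/291211765 ≈ -9.2210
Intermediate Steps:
-3972909/443745 + 854452/(-3189420) = -3972909*1/443745 + 854452*(-1/3189420) = -1324303/147915 - 213613/797355 = -2685274532/291211765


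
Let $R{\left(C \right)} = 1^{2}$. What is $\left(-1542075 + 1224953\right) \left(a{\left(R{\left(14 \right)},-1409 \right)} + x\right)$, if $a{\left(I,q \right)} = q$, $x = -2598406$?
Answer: $824458532430$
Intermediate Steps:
$R{\left(C \right)} = 1$
$\left(-1542075 + 1224953\right) \left(a{\left(R{\left(14 \right)},-1409 \right)} + x\right) = \left(-1542075 + 1224953\right) \left(-1409 - 2598406\right) = \left(-317122\right) \left(-2599815\right) = 824458532430$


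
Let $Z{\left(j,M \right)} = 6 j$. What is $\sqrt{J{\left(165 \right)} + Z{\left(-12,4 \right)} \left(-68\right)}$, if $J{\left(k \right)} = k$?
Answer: $\sqrt{5061} \approx 71.141$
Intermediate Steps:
$\sqrt{J{\left(165 \right)} + Z{\left(-12,4 \right)} \left(-68\right)} = \sqrt{165 + 6 \left(-12\right) \left(-68\right)} = \sqrt{165 - -4896} = \sqrt{165 + 4896} = \sqrt{5061}$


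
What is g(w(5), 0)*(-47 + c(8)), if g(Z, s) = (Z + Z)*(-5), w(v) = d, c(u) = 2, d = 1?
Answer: 450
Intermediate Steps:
w(v) = 1
g(Z, s) = -10*Z (g(Z, s) = (2*Z)*(-5) = -10*Z)
g(w(5), 0)*(-47 + c(8)) = (-10*1)*(-47 + 2) = -10*(-45) = 450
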